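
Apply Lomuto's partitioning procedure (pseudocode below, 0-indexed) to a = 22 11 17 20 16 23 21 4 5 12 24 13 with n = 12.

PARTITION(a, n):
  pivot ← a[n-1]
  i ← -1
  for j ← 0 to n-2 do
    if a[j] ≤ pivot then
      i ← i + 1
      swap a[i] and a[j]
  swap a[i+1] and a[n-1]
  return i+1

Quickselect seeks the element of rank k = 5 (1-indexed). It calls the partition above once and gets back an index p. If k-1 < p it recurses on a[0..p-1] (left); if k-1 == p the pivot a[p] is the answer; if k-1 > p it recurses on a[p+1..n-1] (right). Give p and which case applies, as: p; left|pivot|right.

pivot = a[11] = 13; i = -1
j=0: a[0]=22 > 13 → no swap
j=1: a[1]=11 ≤ 13 → i=0, swap a[0],a[1] → 11 22 17 20 16 23 21 4 5 12 24 13
j=2: a[2]=17 > 13 → no swap
j=3: a[3]=20 > 13 → no swap
j=4: a[4]=16 > 13 → no swap
j=5: a[5]=23 > 13 → no swap
j=6: a[6]=21 > 13 → no swap
j=7: a[7]=4 ≤ 13 → i=1, swap a[1],a[7] → 11 4 17 20 16 23 21 22 5 12 24 13
j=8: a[8]=5 ≤ 13 → i=2, swap a[2],a[8] → 11 4 5 20 16 23 21 22 17 12 24 13
j=9: a[9]=12 ≤ 13 → i=3, swap a[3],a[9] → 11 4 5 12 16 23 21 22 17 20 24 13
j=10: a[10]=24 > 13 → no swap
final swap a[4],a[11] → 11 4 5 12 13 23 21 22 17 20 24 16; return 4
p = 4; k-1 = 4 == 4 ⇒ pivot

4; pivot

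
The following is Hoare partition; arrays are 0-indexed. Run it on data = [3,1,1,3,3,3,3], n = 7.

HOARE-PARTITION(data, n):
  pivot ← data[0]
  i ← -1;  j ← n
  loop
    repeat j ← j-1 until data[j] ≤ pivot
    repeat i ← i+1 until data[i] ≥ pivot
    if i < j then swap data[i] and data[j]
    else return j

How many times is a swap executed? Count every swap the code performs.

pivot = data[0] = 3; i = -1, j = 7
j→6 (data[6]=3≤3), i→0 (data[0]=3≥3); i<j, swap → [3,1,1,3,3,3,3]
j→5 (data[5]=3≤3), i→3 (data[3]=3≥3); i<j, swap → [3,1,1,3,3,3,3]
j→4, i→4; i≥j, return j=4. data = [3,1,1,3,3,3,3]

2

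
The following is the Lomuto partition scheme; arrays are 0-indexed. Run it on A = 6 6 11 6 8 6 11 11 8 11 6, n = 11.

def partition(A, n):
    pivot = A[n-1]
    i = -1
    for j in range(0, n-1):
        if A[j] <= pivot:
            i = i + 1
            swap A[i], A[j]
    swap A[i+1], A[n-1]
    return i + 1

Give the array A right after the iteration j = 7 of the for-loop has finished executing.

pivot = A[10] = 6; i = -1
j=0: A[0]=6 ≤ 6 → i=0, swap A[0],A[0] (no change) → 6 6 11 6 8 6 11 11 8 11 6
j=1: A[1]=6 ≤ 6 → i=1, swap A[1],A[1] (no change) → 6 6 11 6 8 6 11 11 8 11 6
j=2: A[2]=11 > 6 → no swap
j=3: A[3]=6 ≤ 6 → i=2, swap A[2],A[3] → 6 6 6 11 8 6 11 11 8 11 6
j=4: A[4]=8 > 6 → no swap
j=5: A[5]=6 ≤ 6 → i=3, swap A[3],A[5] → 6 6 6 6 8 11 11 11 8 11 6
j=6: A[6]=11 > 6 → no swap
j=7: A[7]=11 > 6 → no swap
(after j=7) A = 6 6 6 6 8 11 11 11 8 11 6

6 6 6 6 8 11 11 11 8 11 6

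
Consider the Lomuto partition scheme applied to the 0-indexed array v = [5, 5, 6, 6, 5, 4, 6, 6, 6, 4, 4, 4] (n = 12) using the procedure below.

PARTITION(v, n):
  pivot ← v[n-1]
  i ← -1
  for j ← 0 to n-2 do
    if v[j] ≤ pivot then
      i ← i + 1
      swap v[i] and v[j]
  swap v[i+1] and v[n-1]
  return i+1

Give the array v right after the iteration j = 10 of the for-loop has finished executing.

pivot=4, i=-1
j=0: 5>4, skip
j=1: 5>4, skip
j=2: 6>4, skip
j=3: 6>4, skip
j=4: 5>4, skip
j=5: 4≤4, i=0, swap(0,5) ⇒ [4, 5, 6, 6, 5, 5, 6, 6, 6, 4, 4, 4]
j=6: 6>4, skip
j=7: 6>4, skip
j=8: 6>4, skip
j=9: 4≤4, i=1, swap(1,9) ⇒ [4, 4, 6, 6, 5, 5, 6, 6, 6, 5, 4, 4]
j=10: 4≤4, i=2, swap(2,10) ⇒ [4, 4, 4, 6, 5, 5, 6, 6, 6, 5, 6, 4]
(after j=10) v = [4, 4, 4, 6, 5, 5, 6, 6, 6, 5, 6, 4]

[4, 4, 4, 6, 5, 5, 6, 6, 6, 5, 6, 4]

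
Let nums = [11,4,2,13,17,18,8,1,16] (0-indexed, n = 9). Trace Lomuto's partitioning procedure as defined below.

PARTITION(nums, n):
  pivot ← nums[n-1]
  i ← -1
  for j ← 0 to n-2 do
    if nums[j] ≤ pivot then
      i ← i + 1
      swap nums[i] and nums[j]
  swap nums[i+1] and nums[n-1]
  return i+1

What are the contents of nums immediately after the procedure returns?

pivot=16, i=-1
j=0: 11≤16, i=0, swap(0,0) ⇒ [11,4,2,13,17,18,8,1,16]
j=1: 4≤16, i=1, swap(1,1) ⇒ [11,4,2,13,17,18,8,1,16]
j=2: 2≤16, i=2, swap(2,2) ⇒ [11,4,2,13,17,18,8,1,16]
j=3: 13≤16, i=3, swap(3,3) ⇒ [11,4,2,13,17,18,8,1,16]
j=4: 17>16, skip
j=5: 18>16, skip
j=6: 8≤16, i=4, swap(4,6) ⇒ [11,4,2,13,8,18,17,1,16]
j=7: 1≤16, i=5, swap(5,7) ⇒ [11,4,2,13,8,1,17,18,16]
swap(6,8) ⇒ [11,4,2,13,8,1,16,18,17]; return 6

[11,4,2,13,8,1,16,18,17]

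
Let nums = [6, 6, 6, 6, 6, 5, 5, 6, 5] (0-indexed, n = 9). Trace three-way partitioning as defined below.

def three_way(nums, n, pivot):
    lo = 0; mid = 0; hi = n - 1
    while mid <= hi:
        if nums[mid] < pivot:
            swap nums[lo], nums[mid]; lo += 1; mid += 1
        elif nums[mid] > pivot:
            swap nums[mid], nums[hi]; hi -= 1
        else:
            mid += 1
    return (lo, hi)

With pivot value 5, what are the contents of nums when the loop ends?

pivot = 5; lo=0, mid=0, hi=8
nums[mid]=6>5: swap nums[0],nums[8]; hi=7 → [5, 6, 6, 6, 6, 5, 5, 6, 6]
nums[mid]=5=5: mid=1
nums[mid]=6>5: swap nums[1],nums[7]; hi=6 → [5, 6, 6, 6, 6, 5, 5, 6, 6]
nums[mid]=6>5: swap nums[1],nums[6]; hi=5 → [5, 5, 6, 6, 6, 5, 6, 6, 6]
nums[mid]=5=5: mid=2
nums[mid]=6>5: swap nums[2],nums[5]; hi=4 → [5, 5, 5, 6, 6, 6, 6, 6, 6]
nums[mid]=5=5: mid=3
nums[mid]=6>5: swap nums[3],nums[4]; hi=3 → [5, 5, 5, 6, 6, 6, 6, 6, 6]
nums[mid]=6>5: swap nums[3],nums[3]; hi=2 → [5, 5, 5, 6, 6, 6, 6, 6, 6]
end: lo=0, hi=2; nums = [5, 5, 5, 6, 6, 6, 6, 6, 6]

[5, 5, 5, 6, 6, 6, 6, 6, 6]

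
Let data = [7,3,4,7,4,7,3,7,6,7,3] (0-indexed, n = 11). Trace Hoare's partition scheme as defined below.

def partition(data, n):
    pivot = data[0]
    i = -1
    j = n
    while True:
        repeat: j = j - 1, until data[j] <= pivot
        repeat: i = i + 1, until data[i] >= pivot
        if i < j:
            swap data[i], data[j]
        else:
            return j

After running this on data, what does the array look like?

pivot = data[0] = 7; i = -1, j = 11
j→10 (data[10]=3≤7), i→0 (data[0]=7≥7); i<j, swap → [3,3,4,7,4,7,3,7,6,7,7]
j→9 (data[9]=7≤7), i→3 (data[3]=7≥7); i<j, swap → [3,3,4,7,4,7,3,7,6,7,7]
j→8 (data[8]=6≤7), i→5 (data[5]=7≥7); i<j, swap → [3,3,4,7,4,6,3,7,7,7,7]
j→7, i→7; i≥j, return j=7. data = [3,3,4,7,4,6,3,7,7,7,7]

[3,3,4,7,4,6,3,7,7,7,7]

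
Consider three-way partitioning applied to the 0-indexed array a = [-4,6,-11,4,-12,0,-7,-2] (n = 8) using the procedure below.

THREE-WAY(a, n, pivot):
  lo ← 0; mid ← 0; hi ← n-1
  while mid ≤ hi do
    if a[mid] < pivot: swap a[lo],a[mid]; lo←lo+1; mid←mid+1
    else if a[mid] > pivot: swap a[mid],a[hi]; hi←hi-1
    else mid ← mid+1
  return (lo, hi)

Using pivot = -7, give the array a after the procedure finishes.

pivot = -7; lo=0, mid=0, hi=7
a[mid]=-4>-7: swap a[0],a[7]; hi=6 → [-2,6,-11,4,-12,0,-7,-4]
a[mid]=-2>-7: swap a[0],a[6]; hi=5 → [-7,6,-11,4,-12,0,-2,-4]
a[mid]=-7=-7: mid=1
a[mid]=6>-7: swap a[1],a[5]; hi=4 → [-7,0,-11,4,-12,6,-2,-4]
a[mid]=0>-7: swap a[1],a[4]; hi=3 → [-7,-12,-11,4,0,6,-2,-4]
a[mid]=-12<-7: swap a[0],a[1]; lo=1,mid=2 → [-12,-7,-11,4,0,6,-2,-4]
a[mid]=-11<-7: swap a[1],a[2]; lo=2,mid=3 → [-12,-11,-7,4,0,6,-2,-4]
a[mid]=4>-7: swap a[3],a[3]; hi=2 → [-12,-11,-7,4,0,6,-2,-4]
end: lo=2, hi=2; a = [-12,-11,-7,4,0,6,-2,-4]

[-12,-11,-7,4,0,6,-2,-4]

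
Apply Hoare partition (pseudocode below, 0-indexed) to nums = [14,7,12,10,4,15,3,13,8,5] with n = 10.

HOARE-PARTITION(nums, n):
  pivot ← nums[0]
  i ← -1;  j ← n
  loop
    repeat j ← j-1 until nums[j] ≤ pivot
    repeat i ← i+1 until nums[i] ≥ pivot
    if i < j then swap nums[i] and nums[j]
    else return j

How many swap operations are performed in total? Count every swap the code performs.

2

pivot=14
j stops at 9 (5), i stops at 0 (14); swap ⇒ [5,7,12,10,4,15,3,13,8,14]
j stops at 8 (8), i stops at 5 (15); swap ⇒ [5,7,12,10,4,8,3,13,15,14]
j stops at 7, i stops at 8; i≥j ⇒ return 7. nums=[5,7,12,10,4,8,3,13,15,14]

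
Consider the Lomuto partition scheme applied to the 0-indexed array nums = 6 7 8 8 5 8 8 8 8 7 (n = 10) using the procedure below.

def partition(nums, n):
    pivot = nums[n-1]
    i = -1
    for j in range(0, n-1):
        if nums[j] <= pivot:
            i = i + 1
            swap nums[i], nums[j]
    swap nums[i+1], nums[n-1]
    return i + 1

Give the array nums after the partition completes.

6 7 5 7 8 8 8 8 8 8

pivot=7, i=-1
j=0: 6≤7, i=0, swap(0,0) ⇒ 6 7 8 8 5 8 8 8 8 7
j=1: 7≤7, i=1, swap(1,1) ⇒ 6 7 8 8 5 8 8 8 8 7
j=2: 8>7, skip
j=3: 8>7, skip
j=4: 5≤7, i=2, swap(2,4) ⇒ 6 7 5 8 8 8 8 8 8 7
j=5: 8>7, skip
j=6: 8>7, skip
j=7: 8>7, skip
j=8: 8>7, skip
swap(3,9) ⇒ 6 7 5 7 8 8 8 8 8 8; return 3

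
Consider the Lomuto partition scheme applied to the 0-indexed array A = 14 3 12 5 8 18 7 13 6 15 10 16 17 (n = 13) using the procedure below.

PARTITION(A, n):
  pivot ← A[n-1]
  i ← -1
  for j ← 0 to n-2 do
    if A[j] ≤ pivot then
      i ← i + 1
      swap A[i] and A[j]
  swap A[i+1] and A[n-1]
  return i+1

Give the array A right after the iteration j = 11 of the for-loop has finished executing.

pivot = A[12] = 17; i = -1
j=0: A[0]=14 ≤ 17 → i=0, swap A[0],A[0] (no change) → 14 3 12 5 8 18 7 13 6 15 10 16 17
j=1: A[1]=3 ≤ 17 → i=1, swap A[1],A[1] (no change) → 14 3 12 5 8 18 7 13 6 15 10 16 17
j=2: A[2]=12 ≤ 17 → i=2, swap A[2],A[2] (no change) → 14 3 12 5 8 18 7 13 6 15 10 16 17
j=3: A[3]=5 ≤ 17 → i=3, swap A[3],A[3] (no change) → 14 3 12 5 8 18 7 13 6 15 10 16 17
j=4: A[4]=8 ≤ 17 → i=4, swap A[4],A[4] (no change) → 14 3 12 5 8 18 7 13 6 15 10 16 17
j=5: A[5]=18 > 17 → no swap
j=6: A[6]=7 ≤ 17 → i=5, swap A[5],A[6] → 14 3 12 5 8 7 18 13 6 15 10 16 17
j=7: A[7]=13 ≤ 17 → i=6, swap A[6],A[7] → 14 3 12 5 8 7 13 18 6 15 10 16 17
j=8: A[8]=6 ≤ 17 → i=7, swap A[7],A[8] → 14 3 12 5 8 7 13 6 18 15 10 16 17
j=9: A[9]=15 ≤ 17 → i=8, swap A[8],A[9] → 14 3 12 5 8 7 13 6 15 18 10 16 17
j=10: A[10]=10 ≤ 17 → i=9, swap A[9],A[10] → 14 3 12 5 8 7 13 6 15 10 18 16 17
j=11: A[11]=16 ≤ 17 → i=10, swap A[10],A[11] → 14 3 12 5 8 7 13 6 15 10 16 18 17
(after j=11) A = 14 3 12 5 8 7 13 6 15 10 16 18 17

14 3 12 5 8 7 13 6 15 10 16 18 17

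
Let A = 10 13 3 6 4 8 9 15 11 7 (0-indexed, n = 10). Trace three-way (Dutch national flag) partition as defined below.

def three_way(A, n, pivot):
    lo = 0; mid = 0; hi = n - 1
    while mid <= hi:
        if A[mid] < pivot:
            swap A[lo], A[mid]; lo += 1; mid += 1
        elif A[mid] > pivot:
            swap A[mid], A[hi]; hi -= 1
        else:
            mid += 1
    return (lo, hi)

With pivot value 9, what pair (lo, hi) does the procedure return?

(5, 5)

pivot = 9; lo=0, mid=0, hi=9
A[mid]=10>9: swap A[0],A[9]; hi=8 → 7 13 3 6 4 8 9 15 11 10
A[mid]=7<9: swap A[0],A[0]; lo=1,mid=1 → 7 13 3 6 4 8 9 15 11 10
A[mid]=13>9: swap A[1],A[8]; hi=7 → 7 11 3 6 4 8 9 15 13 10
A[mid]=11>9: swap A[1],A[7]; hi=6 → 7 15 3 6 4 8 9 11 13 10
A[mid]=15>9: swap A[1],A[6]; hi=5 → 7 9 3 6 4 8 15 11 13 10
A[mid]=9=9: mid=2
A[mid]=3<9: swap A[1],A[2]; lo=2,mid=3 → 7 3 9 6 4 8 15 11 13 10
A[mid]=6<9: swap A[2],A[3]; lo=3,mid=4 → 7 3 6 9 4 8 15 11 13 10
A[mid]=4<9: swap A[3],A[4]; lo=4,mid=5 → 7 3 6 4 9 8 15 11 13 10
A[mid]=8<9: swap A[4],A[5]; lo=5,mid=6 → 7 3 6 4 8 9 15 11 13 10
end: lo=5, hi=5; A = 7 3 6 4 8 9 15 11 13 10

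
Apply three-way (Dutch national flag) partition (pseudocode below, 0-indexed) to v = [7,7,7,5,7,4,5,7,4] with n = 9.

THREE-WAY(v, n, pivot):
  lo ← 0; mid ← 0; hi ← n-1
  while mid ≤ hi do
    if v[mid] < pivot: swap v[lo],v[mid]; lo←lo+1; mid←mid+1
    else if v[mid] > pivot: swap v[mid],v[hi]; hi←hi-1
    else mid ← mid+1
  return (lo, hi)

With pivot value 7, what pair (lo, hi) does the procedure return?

(4, 8)

pivot = 7; lo=0, mid=0, hi=8
v[mid]=7=7: mid=1
v[mid]=7=7: mid=2
v[mid]=7=7: mid=3
v[mid]=5<7: swap v[0],v[3]; lo=1,mid=4 → [5,7,7,7,7,4,5,7,4]
v[mid]=7=7: mid=5
v[mid]=4<7: swap v[1],v[5]; lo=2,mid=6 → [5,4,7,7,7,7,5,7,4]
v[mid]=5<7: swap v[2],v[6]; lo=3,mid=7 → [5,4,5,7,7,7,7,7,4]
v[mid]=7=7: mid=8
v[mid]=4<7: swap v[3],v[8]; lo=4,mid=9 → [5,4,5,4,7,7,7,7,7]
end: lo=4, hi=8; v = [5,4,5,4,7,7,7,7,7]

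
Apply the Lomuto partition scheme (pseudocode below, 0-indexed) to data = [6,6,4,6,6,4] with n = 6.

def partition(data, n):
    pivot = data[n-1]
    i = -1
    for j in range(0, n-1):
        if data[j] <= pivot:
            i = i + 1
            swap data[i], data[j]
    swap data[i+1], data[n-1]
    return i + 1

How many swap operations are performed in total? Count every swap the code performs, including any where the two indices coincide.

pivot=4, i=-1
j=0: 6>4, skip
j=1: 6>4, skip
j=2: 4≤4, i=0, swap(0,2) ⇒ [4,6,6,6,6,4]
j=3: 6>4, skip
j=4: 6>4, skip
swap(1,5) ⇒ [4,4,6,6,6,6]; return 1

2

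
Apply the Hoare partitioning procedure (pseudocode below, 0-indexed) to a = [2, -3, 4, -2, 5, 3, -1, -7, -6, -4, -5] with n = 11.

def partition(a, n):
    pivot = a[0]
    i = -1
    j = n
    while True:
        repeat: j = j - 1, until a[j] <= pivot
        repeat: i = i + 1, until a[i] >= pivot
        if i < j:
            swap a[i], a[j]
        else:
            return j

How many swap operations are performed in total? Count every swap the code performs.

pivot=2
j stops at 10 (-5), i stops at 0 (2); swap ⇒ [-5, -3, 4, -2, 5, 3, -1, -7, -6, -4, 2]
j stops at 9 (-4), i stops at 2 (4); swap ⇒ [-5, -3, -4, -2, 5, 3, -1, -7, -6, 4, 2]
j stops at 8 (-6), i stops at 4 (5); swap ⇒ [-5, -3, -4, -2, -6, 3, -1, -7, 5, 4, 2]
j stops at 7 (-7), i stops at 5 (3); swap ⇒ [-5, -3, -4, -2, -6, -7, -1, 3, 5, 4, 2]
j stops at 6, i stops at 7; i≥j ⇒ return 6. a=[-5, -3, -4, -2, -6, -7, -1, 3, 5, 4, 2]

4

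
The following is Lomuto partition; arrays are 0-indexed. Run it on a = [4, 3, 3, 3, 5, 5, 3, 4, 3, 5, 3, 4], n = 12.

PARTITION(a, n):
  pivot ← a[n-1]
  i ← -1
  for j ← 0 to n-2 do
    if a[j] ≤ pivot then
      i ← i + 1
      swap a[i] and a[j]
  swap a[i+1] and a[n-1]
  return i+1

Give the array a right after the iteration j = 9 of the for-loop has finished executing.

[4, 3, 3, 3, 3, 4, 3, 5, 5, 5, 3, 4]

pivot=4, i=-1
j=0: 4≤4, i=0, swap(0,0) ⇒ [4, 3, 3, 3, 5, 5, 3, 4, 3, 5, 3, 4]
j=1: 3≤4, i=1, swap(1,1) ⇒ [4, 3, 3, 3, 5, 5, 3, 4, 3, 5, 3, 4]
j=2: 3≤4, i=2, swap(2,2) ⇒ [4, 3, 3, 3, 5, 5, 3, 4, 3, 5, 3, 4]
j=3: 3≤4, i=3, swap(3,3) ⇒ [4, 3, 3, 3, 5, 5, 3, 4, 3, 5, 3, 4]
j=4: 5>4, skip
j=5: 5>4, skip
j=6: 3≤4, i=4, swap(4,6) ⇒ [4, 3, 3, 3, 3, 5, 5, 4, 3, 5, 3, 4]
j=7: 4≤4, i=5, swap(5,7) ⇒ [4, 3, 3, 3, 3, 4, 5, 5, 3, 5, 3, 4]
j=8: 3≤4, i=6, swap(6,8) ⇒ [4, 3, 3, 3, 3, 4, 3, 5, 5, 5, 3, 4]
j=9: 5>4, skip
(after j=9) a = [4, 3, 3, 3, 3, 4, 3, 5, 5, 5, 3, 4]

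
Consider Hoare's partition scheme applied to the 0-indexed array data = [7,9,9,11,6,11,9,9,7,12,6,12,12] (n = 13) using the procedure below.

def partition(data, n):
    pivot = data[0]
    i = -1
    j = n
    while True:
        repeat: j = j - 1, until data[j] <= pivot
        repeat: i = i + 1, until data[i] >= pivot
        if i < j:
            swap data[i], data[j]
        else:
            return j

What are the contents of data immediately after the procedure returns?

pivot=7
j stops at 10 (6), i stops at 0 (7); swap ⇒ [6,9,9,11,6,11,9,9,7,12,7,12,12]
j stops at 8 (7), i stops at 1 (9); swap ⇒ [6,7,9,11,6,11,9,9,9,12,7,12,12]
j stops at 4 (6), i stops at 2 (9); swap ⇒ [6,7,6,11,9,11,9,9,9,12,7,12,12]
j stops at 2, i stops at 3; i≥j ⇒ return 2. data=[6,7,6,11,9,11,9,9,9,12,7,12,12]

[6,7,6,11,9,11,9,9,9,12,7,12,12]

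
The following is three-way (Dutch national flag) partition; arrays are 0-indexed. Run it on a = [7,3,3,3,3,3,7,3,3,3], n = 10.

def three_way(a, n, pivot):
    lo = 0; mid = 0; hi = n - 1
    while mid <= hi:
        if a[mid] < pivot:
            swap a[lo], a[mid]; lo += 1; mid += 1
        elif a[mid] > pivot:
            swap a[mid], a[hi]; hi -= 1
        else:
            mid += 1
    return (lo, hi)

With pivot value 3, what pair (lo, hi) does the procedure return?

pivot = 3; lo=0, mid=0, hi=9
a[mid]=7>3: swap a[0],a[9]; hi=8 → [3,3,3,3,3,3,7,3,3,7]
a[mid]=3=3: mid=1
a[mid]=3=3: mid=2
a[mid]=3=3: mid=3
a[mid]=3=3: mid=4
a[mid]=3=3: mid=5
a[mid]=3=3: mid=6
a[mid]=7>3: swap a[6],a[8]; hi=7 → [3,3,3,3,3,3,3,3,7,7]
a[mid]=3=3: mid=7
a[mid]=3=3: mid=8
end: lo=0, hi=7; a = [3,3,3,3,3,3,3,3,7,7]

(0, 7)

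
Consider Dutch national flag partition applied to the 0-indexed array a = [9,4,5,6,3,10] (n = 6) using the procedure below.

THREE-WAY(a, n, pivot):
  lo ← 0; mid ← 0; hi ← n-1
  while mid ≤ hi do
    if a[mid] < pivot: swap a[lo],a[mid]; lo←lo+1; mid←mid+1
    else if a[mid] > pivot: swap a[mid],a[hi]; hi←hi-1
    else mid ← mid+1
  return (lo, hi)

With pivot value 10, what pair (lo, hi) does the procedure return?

(5, 5)

pivot = 10; lo=0, mid=0, hi=5
a[mid]=9<10: swap a[0],a[0]; lo=1,mid=1 → [9,4,5,6,3,10]
a[mid]=4<10: swap a[1],a[1]; lo=2,mid=2 → [9,4,5,6,3,10]
a[mid]=5<10: swap a[2],a[2]; lo=3,mid=3 → [9,4,5,6,3,10]
a[mid]=6<10: swap a[3],a[3]; lo=4,mid=4 → [9,4,5,6,3,10]
a[mid]=3<10: swap a[4],a[4]; lo=5,mid=5 → [9,4,5,6,3,10]
a[mid]=10=10: mid=6
end: lo=5, hi=5; a = [9,4,5,6,3,10]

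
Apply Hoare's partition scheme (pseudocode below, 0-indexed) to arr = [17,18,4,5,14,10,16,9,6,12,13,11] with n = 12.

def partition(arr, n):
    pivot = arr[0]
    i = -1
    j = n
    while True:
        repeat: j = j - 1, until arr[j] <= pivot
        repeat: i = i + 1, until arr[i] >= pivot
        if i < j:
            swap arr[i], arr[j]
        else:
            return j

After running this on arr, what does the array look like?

pivot=17
j stops at 11 (11), i stops at 0 (17); swap ⇒ [11,18,4,5,14,10,16,9,6,12,13,17]
j stops at 10 (13), i stops at 1 (18); swap ⇒ [11,13,4,5,14,10,16,9,6,12,18,17]
j stops at 9, i stops at 10; i≥j ⇒ return 9. arr=[11,13,4,5,14,10,16,9,6,12,18,17]

[11,13,4,5,14,10,16,9,6,12,18,17]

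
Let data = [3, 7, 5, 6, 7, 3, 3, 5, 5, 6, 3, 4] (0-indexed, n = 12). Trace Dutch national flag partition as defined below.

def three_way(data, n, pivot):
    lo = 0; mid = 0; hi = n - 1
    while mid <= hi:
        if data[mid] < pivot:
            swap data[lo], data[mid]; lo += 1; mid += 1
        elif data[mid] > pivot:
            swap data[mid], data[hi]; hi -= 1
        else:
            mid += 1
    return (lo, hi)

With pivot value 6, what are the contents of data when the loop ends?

[3, 4, 5, 3, 3, 3, 5, 5, 6, 6, 7, 7]

pivot = 6; lo=0, mid=0, hi=11
data[mid]=3<6: swap data[0],data[0]; lo=1,mid=1 → [3, 7, 5, 6, 7, 3, 3, 5, 5, 6, 3, 4]
data[mid]=7>6: swap data[1],data[11]; hi=10 → [3, 4, 5, 6, 7, 3, 3, 5, 5, 6, 3, 7]
data[mid]=4<6: swap data[1],data[1]; lo=2,mid=2 → [3, 4, 5, 6, 7, 3, 3, 5, 5, 6, 3, 7]
data[mid]=5<6: swap data[2],data[2]; lo=3,mid=3 → [3, 4, 5, 6, 7, 3, 3, 5, 5, 6, 3, 7]
data[mid]=6=6: mid=4
data[mid]=7>6: swap data[4],data[10]; hi=9 → [3, 4, 5, 6, 3, 3, 3, 5, 5, 6, 7, 7]
data[mid]=3<6: swap data[3],data[4]; lo=4,mid=5 → [3, 4, 5, 3, 6, 3, 3, 5, 5, 6, 7, 7]
data[mid]=3<6: swap data[4],data[5]; lo=5,mid=6 → [3, 4, 5, 3, 3, 6, 3, 5, 5, 6, 7, 7]
data[mid]=3<6: swap data[5],data[6]; lo=6,mid=7 → [3, 4, 5, 3, 3, 3, 6, 5, 5, 6, 7, 7]
data[mid]=5<6: swap data[6],data[7]; lo=7,mid=8 → [3, 4, 5, 3, 3, 3, 5, 6, 5, 6, 7, 7]
data[mid]=5<6: swap data[7],data[8]; lo=8,mid=9 → [3, 4, 5, 3, 3, 3, 5, 5, 6, 6, 7, 7]
data[mid]=6=6: mid=10
end: lo=8, hi=9; data = [3, 4, 5, 3, 3, 3, 5, 5, 6, 6, 7, 7]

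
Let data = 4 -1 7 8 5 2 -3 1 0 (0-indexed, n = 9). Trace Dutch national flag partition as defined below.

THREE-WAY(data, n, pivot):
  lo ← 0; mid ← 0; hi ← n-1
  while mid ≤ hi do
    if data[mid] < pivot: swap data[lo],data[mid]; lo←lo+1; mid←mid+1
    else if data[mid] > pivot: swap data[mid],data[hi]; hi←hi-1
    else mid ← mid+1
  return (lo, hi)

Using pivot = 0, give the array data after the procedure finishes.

-1 -3 0 5 2 8 1 7 4

pivot = 0; lo=0, mid=0, hi=8
data[mid]=4>0: swap data[0],data[8]; hi=7 → 0 -1 7 8 5 2 -3 1 4
data[mid]=0=0: mid=1
data[mid]=-1<0: swap data[0],data[1]; lo=1,mid=2 → -1 0 7 8 5 2 -3 1 4
data[mid]=7>0: swap data[2],data[7]; hi=6 → -1 0 1 8 5 2 -3 7 4
data[mid]=1>0: swap data[2],data[6]; hi=5 → -1 0 -3 8 5 2 1 7 4
data[mid]=-3<0: swap data[1],data[2]; lo=2,mid=3 → -1 -3 0 8 5 2 1 7 4
data[mid]=8>0: swap data[3],data[5]; hi=4 → -1 -3 0 2 5 8 1 7 4
data[mid]=2>0: swap data[3],data[4]; hi=3 → -1 -3 0 5 2 8 1 7 4
data[mid]=5>0: swap data[3],data[3]; hi=2 → -1 -3 0 5 2 8 1 7 4
end: lo=2, hi=2; data = -1 -3 0 5 2 8 1 7 4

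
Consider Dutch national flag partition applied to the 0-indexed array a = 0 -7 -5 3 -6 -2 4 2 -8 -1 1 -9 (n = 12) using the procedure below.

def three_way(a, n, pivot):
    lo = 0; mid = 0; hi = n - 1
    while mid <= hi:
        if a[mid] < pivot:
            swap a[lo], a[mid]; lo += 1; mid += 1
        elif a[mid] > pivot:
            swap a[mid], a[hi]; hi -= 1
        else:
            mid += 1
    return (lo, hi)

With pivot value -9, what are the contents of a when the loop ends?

-9 -5 3 -6 -2 4 2 -8 -1 1 -7 0

pivot = -9; lo=0, mid=0, hi=11
a[mid]=0>-9: swap a[0],a[11]; hi=10 → -9 -7 -5 3 -6 -2 4 2 -8 -1 1 0
a[mid]=-9=-9: mid=1
a[mid]=-7>-9: swap a[1],a[10]; hi=9 → -9 1 -5 3 -6 -2 4 2 -8 -1 -7 0
a[mid]=1>-9: swap a[1],a[9]; hi=8 → -9 -1 -5 3 -6 -2 4 2 -8 1 -7 0
a[mid]=-1>-9: swap a[1],a[8]; hi=7 → -9 -8 -5 3 -6 -2 4 2 -1 1 -7 0
a[mid]=-8>-9: swap a[1],a[7]; hi=6 → -9 2 -5 3 -6 -2 4 -8 -1 1 -7 0
a[mid]=2>-9: swap a[1],a[6]; hi=5 → -9 4 -5 3 -6 -2 2 -8 -1 1 -7 0
a[mid]=4>-9: swap a[1],a[5]; hi=4 → -9 -2 -5 3 -6 4 2 -8 -1 1 -7 0
a[mid]=-2>-9: swap a[1],a[4]; hi=3 → -9 -6 -5 3 -2 4 2 -8 -1 1 -7 0
a[mid]=-6>-9: swap a[1],a[3]; hi=2 → -9 3 -5 -6 -2 4 2 -8 -1 1 -7 0
a[mid]=3>-9: swap a[1],a[2]; hi=1 → -9 -5 3 -6 -2 4 2 -8 -1 1 -7 0
a[mid]=-5>-9: swap a[1],a[1]; hi=0 → -9 -5 3 -6 -2 4 2 -8 -1 1 -7 0
end: lo=0, hi=0; a = -9 -5 3 -6 -2 4 2 -8 -1 1 -7 0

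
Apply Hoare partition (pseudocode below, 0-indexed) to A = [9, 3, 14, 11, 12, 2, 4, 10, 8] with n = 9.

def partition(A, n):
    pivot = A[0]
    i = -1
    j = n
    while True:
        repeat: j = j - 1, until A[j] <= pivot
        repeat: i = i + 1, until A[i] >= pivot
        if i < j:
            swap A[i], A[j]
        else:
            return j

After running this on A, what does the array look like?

[8, 3, 4, 2, 12, 11, 14, 10, 9]

pivot=9
j stops at 8 (8), i stops at 0 (9); swap ⇒ [8, 3, 14, 11, 12, 2, 4, 10, 9]
j stops at 6 (4), i stops at 2 (14); swap ⇒ [8, 3, 4, 11, 12, 2, 14, 10, 9]
j stops at 5 (2), i stops at 3 (11); swap ⇒ [8, 3, 4, 2, 12, 11, 14, 10, 9]
j stops at 3, i stops at 4; i≥j ⇒ return 3. A=[8, 3, 4, 2, 12, 11, 14, 10, 9]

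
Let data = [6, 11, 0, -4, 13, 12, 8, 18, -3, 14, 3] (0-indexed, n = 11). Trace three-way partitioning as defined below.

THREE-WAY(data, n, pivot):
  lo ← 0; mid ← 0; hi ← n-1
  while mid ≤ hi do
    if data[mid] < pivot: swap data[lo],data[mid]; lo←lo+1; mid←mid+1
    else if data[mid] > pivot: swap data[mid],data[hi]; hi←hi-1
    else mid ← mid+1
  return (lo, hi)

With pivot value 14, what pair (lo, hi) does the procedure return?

(9, 9)

lo=0 mid=0 hi=10
6<14: swap(0,0), lo=1 mid=1 ⇒ [6, 11, 0, -4, 13, 12, 8, 18, -3, 14, 3]
11<14: swap(1,1), lo=2 mid=2 ⇒ [6, 11, 0, -4, 13, 12, 8, 18, -3, 14, 3]
0<14: swap(2,2), lo=3 mid=3 ⇒ [6, 11, 0, -4, 13, 12, 8, 18, -3, 14, 3]
-4<14: swap(3,3), lo=4 mid=4 ⇒ [6, 11, 0, -4, 13, 12, 8, 18, -3, 14, 3]
13<14: swap(4,4), lo=5 mid=5 ⇒ [6, 11, 0, -4, 13, 12, 8, 18, -3, 14, 3]
12<14: swap(5,5), lo=6 mid=6 ⇒ [6, 11, 0, -4, 13, 12, 8, 18, -3, 14, 3]
8<14: swap(6,6), lo=7 mid=7 ⇒ [6, 11, 0, -4, 13, 12, 8, 18, -3, 14, 3]
18>14: swap(7,10), hi=9 ⇒ [6, 11, 0, -4, 13, 12, 8, 3, -3, 14, 18]
3<14: swap(7,7), lo=8 mid=8 ⇒ [6, 11, 0, -4, 13, 12, 8, 3, -3, 14, 18]
-3<14: swap(8,8), lo=9 mid=9 ⇒ [6, 11, 0, -4, 13, 12, 8, 3, -3, 14, 18]
14=14: mid=10
done. lo=9 hi=9; data=[6, 11, 0, -4, 13, 12, 8, 3, -3, 14, 18]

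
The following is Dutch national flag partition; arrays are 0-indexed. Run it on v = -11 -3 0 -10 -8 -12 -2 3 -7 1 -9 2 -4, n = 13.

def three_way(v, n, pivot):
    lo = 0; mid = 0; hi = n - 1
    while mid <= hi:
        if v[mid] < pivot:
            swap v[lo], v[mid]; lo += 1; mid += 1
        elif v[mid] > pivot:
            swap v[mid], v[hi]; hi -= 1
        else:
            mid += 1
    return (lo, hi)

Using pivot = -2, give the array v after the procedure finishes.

lo=0 mid=0 hi=12
-11<-2: swap(0,0), lo=1 mid=1 ⇒ -11 -3 0 -10 -8 -12 -2 3 -7 1 -9 2 -4
-3<-2: swap(1,1), lo=2 mid=2 ⇒ -11 -3 0 -10 -8 -12 -2 3 -7 1 -9 2 -4
0>-2: swap(2,12), hi=11 ⇒ -11 -3 -4 -10 -8 -12 -2 3 -7 1 -9 2 0
-4<-2: swap(2,2), lo=3 mid=3 ⇒ -11 -3 -4 -10 -8 -12 -2 3 -7 1 -9 2 0
-10<-2: swap(3,3), lo=4 mid=4 ⇒ -11 -3 -4 -10 -8 -12 -2 3 -7 1 -9 2 0
-8<-2: swap(4,4), lo=5 mid=5 ⇒ -11 -3 -4 -10 -8 -12 -2 3 -7 1 -9 2 0
-12<-2: swap(5,5), lo=6 mid=6 ⇒ -11 -3 -4 -10 -8 -12 -2 3 -7 1 -9 2 0
-2=-2: mid=7
3>-2: swap(7,11), hi=10 ⇒ -11 -3 -4 -10 -8 -12 -2 2 -7 1 -9 3 0
2>-2: swap(7,10), hi=9 ⇒ -11 -3 -4 -10 -8 -12 -2 -9 -7 1 2 3 0
-9<-2: swap(6,7), lo=7 mid=8 ⇒ -11 -3 -4 -10 -8 -12 -9 -2 -7 1 2 3 0
-7<-2: swap(7,8), lo=8 mid=9 ⇒ -11 -3 -4 -10 -8 -12 -9 -7 -2 1 2 3 0
1>-2: swap(9,9), hi=8 ⇒ -11 -3 -4 -10 -8 -12 -9 -7 -2 1 2 3 0
done. lo=8 hi=8; v=-11 -3 -4 -10 -8 -12 -9 -7 -2 1 2 3 0

-11 -3 -4 -10 -8 -12 -9 -7 -2 1 2 3 0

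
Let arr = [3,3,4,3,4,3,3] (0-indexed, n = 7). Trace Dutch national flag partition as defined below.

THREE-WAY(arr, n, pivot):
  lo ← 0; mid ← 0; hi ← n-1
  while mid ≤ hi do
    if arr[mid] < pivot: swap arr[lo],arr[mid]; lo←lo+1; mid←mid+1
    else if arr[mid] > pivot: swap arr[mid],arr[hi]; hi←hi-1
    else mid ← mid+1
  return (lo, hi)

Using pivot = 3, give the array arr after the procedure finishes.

lo=0 mid=0 hi=6
3=3: mid=1
3=3: mid=2
4>3: swap(2,6), hi=5 ⇒ [3,3,3,3,4,3,4]
3=3: mid=3
3=3: mid=4
4>3: swap(4,5), hi=4 ⇒ [3,3,3,3,3,4,4]
3=3: mid=5
done. lo=0 hi=4; arr=[3,3,3,3,3,4,4]

[3,3,3,3,3,4,4]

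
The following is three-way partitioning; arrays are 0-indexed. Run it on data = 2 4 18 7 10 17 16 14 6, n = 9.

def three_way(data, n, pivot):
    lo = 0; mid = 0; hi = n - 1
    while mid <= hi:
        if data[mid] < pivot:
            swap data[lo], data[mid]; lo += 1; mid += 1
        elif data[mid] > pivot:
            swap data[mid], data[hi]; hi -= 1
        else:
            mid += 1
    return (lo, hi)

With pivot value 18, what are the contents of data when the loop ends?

pivot = 18; lo=0, mid=0, hi=8
data[mid]=2<18: swap data[0],data[0]; lo=1,mid=1 → 2 4 18 7 10 17 16 14 6
data[mid]=4<18: swap data[1],data[1]; lo=2,mid=2 → 2 4 18 7 10 17 16 14 6
data[mid]=18=18: mid=3
data[mid]=7<18: swap data[2],data[3]; lo=3,mid=4 → 2 4 7 18 10 17 16 14 6
data[mid]=10<18: swap data[3],data[4]; lo=4,mid=5 → 2 4 7 10 18 17 16 14 6
data[mid]=17<18: swap data[4],data[5]; lo=5,mid=6 → 2 4 7 10 17 18 16 14 6
data[mid]=16<18: swap data[5],data[6]; lo=6,mid=7 → 2 4 7 10 17 16 18 14 6
data[mid]=14<18: swap data[6],data[7]; lo=7,mid=8 → 2 4 7 10 17 16 14 18 6
data[mid]=6<18: swap data[7],data[8]; lo=8,mid=9 → 2 4 7 10 17 16 14 6 18
end: lo=8, hi=8; data = 2 4 7 10 17 16 14 6 18

2 4 7 10 17 16 14 6 18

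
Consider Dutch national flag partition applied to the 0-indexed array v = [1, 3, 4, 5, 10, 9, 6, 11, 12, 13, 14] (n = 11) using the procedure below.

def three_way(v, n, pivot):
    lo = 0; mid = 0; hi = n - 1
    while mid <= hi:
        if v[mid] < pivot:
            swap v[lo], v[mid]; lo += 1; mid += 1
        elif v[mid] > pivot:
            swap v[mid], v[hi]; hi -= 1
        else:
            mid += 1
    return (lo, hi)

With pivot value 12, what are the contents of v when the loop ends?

pivot = 12; lo=0, mid=0, hi=10
v[mid]=1<12: swap v[0],v[0]; lo=1,mid=1 → [1, 3, 4, 5, 10, 9, 6, 11, 12, 13, 14]
v[mid]=3<12: swap v[1],v[1]; lo=2,mid=2 → [1, 3, 4, 5, 10, 9, 6, 11, 12, 13, 14]
v[mid]=4<12: swap v[2],v[2]; lo=3,mid=3 → [1, 3, 4, 5, 10, 9, 6, 11, 12, 13, 14]
v[mid]=5<12: swap v[3],v[3]; lo=4,mid=4 → [1, 3, 4, 5, 10, 9, 6, 11, 12, 13, 14]
v[mid]=10<12: swap v[4],v[4]; lo=5,mid=5 → [1, 3, 4, 5, 10, 9, 6, 11, 12, 13, 14]
v[mid]=9<12: swap v[5],v[5]; lo=6,mid=6 → [1, 3, 4, 5, 10, 9, 6, 11, 12, 13, 14]
v[mid]=6<12: swap v[6],v[6]; lo=7,mid=7 → [1, 3, 4, 5, 10, 9, 6, 11, 12, 13, 14]
v[mid]=11<12: swap v[7],v[7]; lo=8,mid=8 → [1, 3, 4, 5, 10, 9, 6, 11, 12, 13, 14]
v[mid]=12=12: mid=9
v[mid]=13>12: swap v[9],v[10]; hi=9 → [1, 3, 4, 5, 10, 9, 6, 11, 12, 14, 13]
v[mid]=14>12: swap v[9],v[9]; hi=8 → [1, 3, 4, 5, 10, 9, 6, 11, 12, 14, 13]
end: lo=8, hi=8; v = [1, 3, 4, 5, 10, 9, 6, 11, 12, 14, 13]

[1, 3, 4, 5, 10, 9, 6, 11, 12, 14, 13]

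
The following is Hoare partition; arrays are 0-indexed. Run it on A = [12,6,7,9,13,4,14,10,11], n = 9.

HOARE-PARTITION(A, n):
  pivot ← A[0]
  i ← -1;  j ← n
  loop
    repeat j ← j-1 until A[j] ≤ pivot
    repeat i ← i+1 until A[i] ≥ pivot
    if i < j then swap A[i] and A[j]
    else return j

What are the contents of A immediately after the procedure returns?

[11,6,7,9,10,4,14,13,12]

pivot = A[0] = 12; i = -1, j = 9
j→8 (A[8]=11≤12), i→0 (A[0]=12≥12); i<j, swap → [11,6,7,9,13,4,14,10,12]
j→7 (A[7]=10≤12), i→4 (A[4]=13≥12); i<j, swap → [11,6,7,9,10,4,14,13,12]
j→5, i→6; i≥j, return j=5. A = [11,6,7,9,10,4,14,13,12]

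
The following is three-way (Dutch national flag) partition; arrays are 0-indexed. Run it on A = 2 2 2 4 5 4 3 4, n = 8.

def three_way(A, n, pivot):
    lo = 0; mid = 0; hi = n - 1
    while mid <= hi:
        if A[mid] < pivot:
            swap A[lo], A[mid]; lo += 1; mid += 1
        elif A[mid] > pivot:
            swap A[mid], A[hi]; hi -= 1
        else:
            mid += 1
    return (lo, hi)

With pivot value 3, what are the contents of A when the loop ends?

pivot = 3; lo=0, mid=0, hi=7
A[mid]=2<3: swap A[0],A[0]; lo=1,mid=1 → 2 2 2 4 5 4 3 4
A[mid]=2<3: swap A[1],A[1]; lo=2,mid=2 → 2 2 2 4 5 4 3 4
A[mid]=2<3: swap A[2],A[2]; lo=3,mid=3 → 2 2 2 4 5 4 3 4
A[mid]=4>3: swap A[3],A[7]; hi=6 → 2 2 2 4 5 4 3 4
A[mid]=4>3: swap A[3],A[6]; hi=5 → 2 2 2 3 5 4 4 4
A[mid]=3=3: mid=4
A[mid]=5>3: swap A[4],A[5]; hi=4 → 2 2 2 3 4 5 4 4
A[mid]=4>3: swap A[4],A[4]; hi=3 → 2 2 2 3 4 5 4 4
end: lo=3, hi=3; A = 2 2 2 3 4 5 4 4

2 2 2 3 4 5 4 4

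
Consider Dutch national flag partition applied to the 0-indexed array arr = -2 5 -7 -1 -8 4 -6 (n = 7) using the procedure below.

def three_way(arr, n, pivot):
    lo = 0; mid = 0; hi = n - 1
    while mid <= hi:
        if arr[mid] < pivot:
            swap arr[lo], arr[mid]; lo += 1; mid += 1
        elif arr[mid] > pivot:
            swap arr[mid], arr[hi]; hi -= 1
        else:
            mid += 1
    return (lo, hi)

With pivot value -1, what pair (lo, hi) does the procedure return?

(4, 4)

lo=0 mid=0 hi=6
-2<-1: swap(0,0), lo=1 mid=1 ⇒ -2 5 -7 -1 -8 4 -6
5>-1: swap(1,6), hi=5 ⇒ -2 -6 -7 -1 -8 4 5
-6<-1: swap(1,1), lo=2 mid=2 ⇒ -2 -6 -7 -1 -8 4 5
-7<-1: swap(2,2), lo=3 mid=3 ⇒ -2 -6 -7 -1 -8 4 5
-1=-1: mid=4
-8<-1: swap(3,4), lo=4 mid=5 ⇒ -2 -6 -7 -8 -1 4 5
4>-1: swap(5,5), hi=4 ⇒ -2 -6 -7 -8 -1 4 5
done. lo=4 hi=4; arr=-2 -6 -7 -8 -1 4 5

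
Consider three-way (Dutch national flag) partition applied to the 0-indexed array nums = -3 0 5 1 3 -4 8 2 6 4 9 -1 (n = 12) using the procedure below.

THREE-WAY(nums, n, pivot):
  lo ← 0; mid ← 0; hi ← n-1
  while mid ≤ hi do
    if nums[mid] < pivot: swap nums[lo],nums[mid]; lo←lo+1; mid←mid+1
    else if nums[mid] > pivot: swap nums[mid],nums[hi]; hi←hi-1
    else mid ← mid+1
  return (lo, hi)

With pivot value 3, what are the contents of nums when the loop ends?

-3 0 -1 1 -4 2 3 6 4 9 8 5

pivot = 3; lo=0, mid=0, hi=11
nums[mid]=-3<3: swap nums[0],nums[0]; lo=1,mid=1 → -3 0 5 1 3 -4 8 2 6 4 9 -1
nums[mid]=0<3: swap nums[1],nums[1]; lo=2,mid=2 → -3 0 5 1 3 -4 8 2 6 4 9 -1
nums[mid]=5>3: swap nums[2],nums[11]; hi=10 → -3 0 -1 1 3 -4 8 2 6 4 9 5
nums[mid]=-1<3: swap nums[2],nums[2]; lo=3,mid=3 → -3 0 -1 1 3 -4 8 2 6 4 9 5
nums[mid]=1<3: swap nums[3],nums[3]; lo=4,mid=4 → -3 0 -1 1 3 -4 8 2 6 4 9 5
nums[mid]=3=3: mid=5
nums[mid]=-4<3: swap nums[4],nums[5]; lo=5,mid=6 → -3 0 -1 1 -4 3 8 2 6 4 9 5
nums[mid]=8>3: swap nums[6],nums[10]; hi=9 → -3 0 -1 1 -4 3 9 2 6 4 8 5
nums[mid]=9>3: swap nums[6],nums[9]; hi=8 → -3 0 -1 1 -4 3 4 2 6 9 8 5
nums[mid]=4>3: swap nums[6],nums[8]; hi=7 → -3 0 -1 1 -4 3 6 2 4 9 8 5
nums[mid]=6>3: swap nums[6],nums[7]; hi=6 → -3 0 -1 1 -4 3 2 6 4 9 8 5
nums[mid]=2<3: swap nums[5],nums[6]; lo=6,mid=7 → -3 0 -1 1 -4 2 3 6 4 9 8 5
end: lo=6, hi=6; nums = -3 0 -1 1 -4 2 3 6 4 9 8 5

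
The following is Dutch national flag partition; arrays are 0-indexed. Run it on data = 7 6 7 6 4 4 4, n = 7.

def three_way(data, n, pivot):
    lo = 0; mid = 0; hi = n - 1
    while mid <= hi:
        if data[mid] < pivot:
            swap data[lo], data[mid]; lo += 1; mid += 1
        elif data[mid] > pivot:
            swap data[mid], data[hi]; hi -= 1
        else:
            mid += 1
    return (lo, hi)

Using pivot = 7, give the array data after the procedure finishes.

6 6 4 4 4 7 7

pivot = 7; lo=0, mid=0, hi=6
data[mid]=7=7: mid=1
data[mid]=6<7: swap data[0],data[1]; lo=1,mid=2 → 6 7 7 6 4 4 4
data[mid]=7=7: mid=3
data[mid]=6<7: swap data[1],data[3]; lo=2,mid=4 → 6 6 7 7 4 4 4
data[mid]=4<7: swap data[2],data[4]; lo=3,mid=5 → 6 6 4 7 7 4 4
data[mid]=4<7: swap data[3],data[5]; lo=4,mid=6 → 6 6 4 4 7 7 4
data[mid]=4<7: swap data[4],data[6]; lo=5,mid=7 → 6 6 4 4 4 7 7
end: lo=5, hi=6; data = 6 6 4 4 4 7 7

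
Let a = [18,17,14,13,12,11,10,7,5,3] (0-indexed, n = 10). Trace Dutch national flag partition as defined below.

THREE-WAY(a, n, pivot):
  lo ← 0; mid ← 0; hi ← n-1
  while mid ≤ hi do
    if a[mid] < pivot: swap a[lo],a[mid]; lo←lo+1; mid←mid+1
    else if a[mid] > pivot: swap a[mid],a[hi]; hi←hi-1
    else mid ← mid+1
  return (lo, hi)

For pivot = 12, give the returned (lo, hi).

lo=0 mid=0 hi=9
18>12: swap(0,9), hi=8 ⇒ [3,17,14,13,12,11,10,7,5,18]
3<12: swap(0,0), lo=1 mid=1 ⇒ [3,17,14,13,12,11,10,7,5,18]
17>12: swap(1,8), hi=7 ⇒ [3,5,14,13,12,11,10,7,17,18]
5<12: swap(1,1), lo=2 mid=2 ⇒ [3,5,14,13,12,11,10,7,17,18]
14>12: swap(2,7), hi=6 ⇒ [3,5,7,13,12,11,10,14,17,18]
7<12: swap(2,2), lo=3 mid=3 ⇒ [3,5,7,13,12,11,10,14,17,18]
13>12: swap(3,6), hi=5 ⇒ [3,5,7,10,12,11,13,14,17,18]
10<12: swap(3,3), lo=4 mid=4 ⇒ [3,5,7,10,12,11,13,14,17,18]
12=12: mid=5
11<12: swap(4,5), lo=5 mid=6 ⇒ [3,5,7,10,11,12,13,14,17,18]
done. lo=5 hi=5; a=[3,5,7,10,11,12,13,14,17,18]

(5, 5)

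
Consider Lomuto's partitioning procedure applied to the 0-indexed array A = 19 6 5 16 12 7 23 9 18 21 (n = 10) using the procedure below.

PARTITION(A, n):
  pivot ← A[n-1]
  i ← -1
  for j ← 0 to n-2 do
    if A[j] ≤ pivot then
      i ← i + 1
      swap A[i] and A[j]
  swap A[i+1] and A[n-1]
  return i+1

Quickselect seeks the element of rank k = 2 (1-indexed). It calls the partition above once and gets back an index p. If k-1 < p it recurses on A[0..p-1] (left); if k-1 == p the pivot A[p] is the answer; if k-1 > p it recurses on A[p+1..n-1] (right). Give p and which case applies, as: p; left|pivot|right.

pivot=21, i=-1
j=0: 19≤21, i=0, swap(0,0) ⇒ 19 6 5 16 12 7 23 9 18 21
j=1: 6≤21, i=1, swap(1,1) ⇒ 19 6 5 16 12 7 23 9 18 21
j=2: 5≤21, i=2, swap(2,2) ⇒ 19 6 5 16 12 7 23 9 18 21
j=3: 16≤21, i=3, swap(3,3) ⇒ 19 6 5 16 12 7 23 9 18 21
j=4: 12≤21, i=4, swap(4,4) ⇒ 19 6 5 16 12 7 23 9 18 21
j=5: 7≤21, i=5, swap(5,5) ⇒ 19 6 5 16 12 7 23 9 18 21
j=6: 23>21, skip
j=7: 9≤21, i=6, swap(6,7) ⇒ 19 6 5 16 12 7 9 23 18 21
j=8: 18≤21, i=7, swap(7,8) ⇒ 19 6 5 16 12 7 9 18 23 21
swap(8,9) ⇒ 19 6 5 16 12 7 9 18 21 23; return 8
p = 8; k-1 = 1 < 8 ⇒ left

8; left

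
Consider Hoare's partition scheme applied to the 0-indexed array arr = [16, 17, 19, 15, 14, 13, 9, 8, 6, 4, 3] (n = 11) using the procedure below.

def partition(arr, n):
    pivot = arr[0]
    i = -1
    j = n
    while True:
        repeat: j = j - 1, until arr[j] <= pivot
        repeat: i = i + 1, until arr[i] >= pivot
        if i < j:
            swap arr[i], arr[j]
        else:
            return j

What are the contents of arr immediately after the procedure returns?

pivot = arr[0] = 16; i = -1, j = 11
j→10 (arr[10]=3≤16), i→0 (arr[0]=16≥16); i<j, swap → [3, 17, 19, 15, 14, 13, 9, 8, 6, 4, 16]
j→9 (arr[9]=4≤16), i→1 (arr[1]=17≥16); i<j, swap → [3, 4, 19, 15, 14, 13, 9, 8, 6, 17, 16]
j→8 (arr[8]=6≤16), i→2 (arr[2]=19≥16); i<j, swap → [3, 4, 6, 15, 14, 13, 9, 8, 19, 17, 16]
j→7, i→8; i≥j, return j=7. arr = [3, 4, 6, 15, 14, 13, 9, 8, 19, 17, 16]

[3, 4, 6, 15, 14, 13, 9, 8, 19, 17, 16]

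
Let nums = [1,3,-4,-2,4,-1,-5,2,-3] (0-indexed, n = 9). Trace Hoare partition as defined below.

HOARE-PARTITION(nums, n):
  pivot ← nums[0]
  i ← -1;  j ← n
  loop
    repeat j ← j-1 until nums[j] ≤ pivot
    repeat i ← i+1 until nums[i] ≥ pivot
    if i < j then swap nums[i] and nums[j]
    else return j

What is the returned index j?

4

pivot = nums[0] = 1; i = -1, j = 9
j→8 (nums[8]=-3≤1), i→0 (nums[0]=1≥1); i<j, swap → [-3,3,-4,-2,4,-1,-5,2,1]
j→6 (nums[6]=-5≤1), i→1 (nums[1]=3≥1); i<j, swap → [-3,-5,-4,-2,4,-1,3,2,1]
j→5 (nums[5]=-1≤1), i→4 (nums[4]=4≥1); i<j, swap → [-3,-5,-4,-2,-1,4,3,2,1]
j→4, i→5; i≥j, return j=4. nums = [-3,-5,-4,-2,-1,4,3,2,1]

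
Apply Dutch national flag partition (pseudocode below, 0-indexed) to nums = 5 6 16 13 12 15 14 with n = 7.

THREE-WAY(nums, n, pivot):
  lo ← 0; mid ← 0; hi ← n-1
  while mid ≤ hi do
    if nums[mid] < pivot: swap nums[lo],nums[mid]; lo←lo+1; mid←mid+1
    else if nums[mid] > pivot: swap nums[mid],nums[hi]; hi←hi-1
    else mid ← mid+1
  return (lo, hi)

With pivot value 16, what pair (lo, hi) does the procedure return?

pivot = 16; lo=0, mid=0, hi=6
nums[mid]=5<16: swap nums[0],nums[0]; lo=1,mid=1 → 5 6 16 13 12 15 14
nums[mid]=6<16: swap nums[1],nums[1]; lo=2,mid=2 → 5 6 16 13 12 15 14
nums[mid]=16=16: mid=3
nums[mid]=13<16: swap nums[2],nums[3]; lo=3,mid=4 → 5 6 13 16 12 15 14
nums[mid]=12<16: swap nums[3],nums[4]; lo=4,mid=5 → 5 6 13 12 16 15 14
nums[mid]=15<16: swap nums[4],nums[5]; lo=5,mid=6 → 5 6 13 12 15 16 14
nums[mid]=14<16: swap nums[5],nums[6]; lo=6,mid=7 → 5 6 13 12 15 14 16
end: lo=6, hi=6; nums = 5 6 13 12 15 14 16

(6, 6)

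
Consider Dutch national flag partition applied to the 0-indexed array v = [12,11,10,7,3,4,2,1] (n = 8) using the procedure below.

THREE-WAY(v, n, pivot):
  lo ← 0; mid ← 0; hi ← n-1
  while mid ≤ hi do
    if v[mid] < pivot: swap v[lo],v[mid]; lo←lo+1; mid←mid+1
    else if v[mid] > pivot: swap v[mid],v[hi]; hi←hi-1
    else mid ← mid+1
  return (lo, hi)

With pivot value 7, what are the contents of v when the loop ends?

pivot = 7; lo=0, mid=0, hi=7
v[mid]=12>7: swap v[0],v[7]; hi=6 → [1,11,10,7,3,4,2,12]
v[mid]=1<7: swap v[0],v[0]; lo=1,mid=1 → [1,11,10,7,3,4,2,12]
v[mid]=11>7: swap v[1],v[6]; hi=5 → [1,2,10,7,3,4,11,12]
v[mid]=2<7: swap v[1],v[1]; lo=2,mid=2 → [1,2,10,7,3,4,11,12]
v[mid]=10>7: swap v[2],v[5]; hi=4 → [1,2,4,7,3,10,11,12]
v[mid]=4<7: swap v[2],v[2]; lo=3,mid=3 → [1,2,4,7,3,10,11,12]
v[mid]=7=7: mid=4
v[mid]=3<7: swap v[3],v[4]; lo=4,mid=5 → [1,2,4,3,7,10,11,12]
end: lo=4, hi=4; v = [1,2,4,3,7,10,11,12]

[1,2,4,3,7,10,11,12]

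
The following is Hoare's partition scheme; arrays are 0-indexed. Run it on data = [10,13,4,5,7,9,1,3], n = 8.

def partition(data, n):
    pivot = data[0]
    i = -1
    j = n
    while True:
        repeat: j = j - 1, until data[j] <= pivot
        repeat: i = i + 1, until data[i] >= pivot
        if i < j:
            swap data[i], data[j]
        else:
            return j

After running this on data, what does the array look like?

pivot = data[0] = 10; i = -1, j = 8
j→7 (data[7]=3≤10), i→0 (data[0]=10≥10); i<j, swap → [3,13,4,5,7,9,1,10]
j→6 (data[6]=1≤10), i→1 (data[1]=13≥10); i<j, swap → [3,1,4,5,7,9,13,10]
j→5, i→6; i≥j, return j=5. data = [3,1,4,5,7,9,13,10]

[3,1,4,5,7,9,13,10]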